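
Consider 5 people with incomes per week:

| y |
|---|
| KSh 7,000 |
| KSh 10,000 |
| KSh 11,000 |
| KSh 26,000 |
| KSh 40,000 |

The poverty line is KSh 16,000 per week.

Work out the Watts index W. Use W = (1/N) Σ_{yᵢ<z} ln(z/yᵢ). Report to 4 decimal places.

0.3343

Incomes under z: KSh 7,000, KSh 10,000, KSh 11,000 (q = 3 of N = 5).
Log gaps: ln(16000/7000) = 0.8267; ln(16000/10000) = 0.4700; ln(16000/11000) = 0.3747.
W = 1.671376 / 5 = 0.3343.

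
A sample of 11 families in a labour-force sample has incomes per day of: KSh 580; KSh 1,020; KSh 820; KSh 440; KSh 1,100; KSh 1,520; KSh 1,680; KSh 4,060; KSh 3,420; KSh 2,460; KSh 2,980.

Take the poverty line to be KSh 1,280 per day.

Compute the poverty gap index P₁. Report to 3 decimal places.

Below the line: KSh 440, KSh 580, KSh 820, KSh 1,020, KSh 1,100 (q = 5 of N = 11).
Relative gaps: (1280−440)/1280 = 0.6562; (1280−580)/1280 = 0.5469; (1280−820)/1280 = 0.3594; (1280−1020)/1280 = 0.2031; (1280−1100)/1280 = 0.1406.
Σ = 1.906250. Dividing by the full population N = 11 gives P₁ = 0.173.

0.173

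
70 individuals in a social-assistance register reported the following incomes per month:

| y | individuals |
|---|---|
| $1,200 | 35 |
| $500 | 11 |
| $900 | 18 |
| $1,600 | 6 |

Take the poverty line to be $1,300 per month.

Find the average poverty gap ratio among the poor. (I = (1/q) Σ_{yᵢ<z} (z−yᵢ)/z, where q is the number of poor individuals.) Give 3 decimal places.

Below z: 11×$500, 18×$900, 35×$1,200 (q = 64 of N = 70).
Shortfall ratios (z−y)/z: 0.6154 (×11), 0.3077 (×18), 0.0769 (×35); sum = 15.000000.
I averages over the q = 64 poor units only: 15.000000 / 64 = 0.234.

0.234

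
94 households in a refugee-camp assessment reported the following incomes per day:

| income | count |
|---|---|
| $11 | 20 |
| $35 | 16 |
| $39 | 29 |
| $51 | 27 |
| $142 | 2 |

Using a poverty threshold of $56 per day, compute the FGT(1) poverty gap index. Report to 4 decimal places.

0.3541

Below the line: 20×$11, 16×$35, 29×$39, 27×$51 (q = 92 of N = 94).
Gap ratios (z−y)/z: (56−11)/56 = 0.8036 (×20); (56−35)/56 = 0.3750 (×16); (56−39)/56 = 0.3036 (×29); (56−51)/56 = 0.0893 (×27).
Sum of shortfalls = 33.285714; P₁ averages over all N: 33.285714 / 94 = 0.3541.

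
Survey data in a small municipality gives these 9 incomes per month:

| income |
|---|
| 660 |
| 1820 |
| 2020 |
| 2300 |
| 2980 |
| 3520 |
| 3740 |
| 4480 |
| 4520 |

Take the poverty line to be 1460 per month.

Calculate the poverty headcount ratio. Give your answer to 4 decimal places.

1 of the 9 individuals have income below 1460.
H = 1/9 = 0.1111.

0.1111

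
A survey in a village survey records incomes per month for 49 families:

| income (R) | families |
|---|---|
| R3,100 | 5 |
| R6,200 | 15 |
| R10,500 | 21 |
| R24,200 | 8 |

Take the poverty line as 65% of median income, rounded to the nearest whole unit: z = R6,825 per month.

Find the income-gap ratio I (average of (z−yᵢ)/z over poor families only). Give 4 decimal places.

Below the line: 5×R3,100, 15×R6,200 (q = 20 of N = 49).
Shortfall ratios (z−y)/z: 0.5458 (×5), 0.0916 (×15); sum = 4.102564.
I averages over the q = 20 poor units only: 4.102564 / 20 = 0.2051.

0.2051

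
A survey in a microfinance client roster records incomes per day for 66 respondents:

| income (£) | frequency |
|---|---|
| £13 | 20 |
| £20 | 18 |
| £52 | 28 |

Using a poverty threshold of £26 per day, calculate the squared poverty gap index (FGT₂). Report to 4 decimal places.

0.0903

Incomes under z: 20×£13, 18×£20 (q = 38 of N = 66).
Gap ratios (z−y)/z: (26−13)/26 = 0.5000 (×20); (26−20)/26 = 0.2308 (×18).
Squared: 0.2500 (×20); 0.0533 (×18).
Sum = 5.958580; P₂ = 5.958580 / 66 = 0.0903.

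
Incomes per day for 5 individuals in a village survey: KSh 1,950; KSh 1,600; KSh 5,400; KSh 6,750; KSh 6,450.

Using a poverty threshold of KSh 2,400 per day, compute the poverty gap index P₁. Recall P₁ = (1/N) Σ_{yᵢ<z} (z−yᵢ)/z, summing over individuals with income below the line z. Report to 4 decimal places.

0.1042

Poor units: KSh 1,600, KSh 1,950 (q = 2 of N = 5).
Relative gaps: (2400−1600)/2400 = 0.3333; (2400−1950)/2400 = 0.1875.
Σ = 0.520833. Dividing by the full population N = 5 gives P₁ = 0.1042.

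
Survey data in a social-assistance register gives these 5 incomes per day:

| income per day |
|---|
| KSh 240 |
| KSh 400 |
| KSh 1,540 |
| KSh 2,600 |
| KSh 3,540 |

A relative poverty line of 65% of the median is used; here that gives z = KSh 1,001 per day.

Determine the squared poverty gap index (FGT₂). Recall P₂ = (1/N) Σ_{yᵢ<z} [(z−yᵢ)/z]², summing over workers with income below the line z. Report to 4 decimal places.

0.1877

Below the line: KSh 240, KSh 400 (q = 2 of N = 5).
Normalized shortfalls: (1001−240)/1001 = 0.7602; (1001−400)/1001 = 0.6004.
Squared: 0.5780; 0.3605.
Sum = 0.938444; P₂ = 0.938444 / 5 = 0.1877.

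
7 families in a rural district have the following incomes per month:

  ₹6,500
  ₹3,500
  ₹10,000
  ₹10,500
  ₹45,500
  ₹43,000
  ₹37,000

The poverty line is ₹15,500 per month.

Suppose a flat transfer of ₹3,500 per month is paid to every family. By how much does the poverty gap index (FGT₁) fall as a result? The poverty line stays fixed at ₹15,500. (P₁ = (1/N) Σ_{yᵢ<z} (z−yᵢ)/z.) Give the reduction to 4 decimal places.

0.1290

Before: below the line — ₹3,500, ₹6,500, ₹10,000, ₹10,500; poverty gap index (FGT₁) = 0.290323.
After the ₹3,500 transfer: below the line — ₹7,000, ₹10,000, ₹13,500, ₹14,000; poverty gap index (FGT₁) = 0.161290.
Reduction = 0.290323 − 0.161290 = 0.1290.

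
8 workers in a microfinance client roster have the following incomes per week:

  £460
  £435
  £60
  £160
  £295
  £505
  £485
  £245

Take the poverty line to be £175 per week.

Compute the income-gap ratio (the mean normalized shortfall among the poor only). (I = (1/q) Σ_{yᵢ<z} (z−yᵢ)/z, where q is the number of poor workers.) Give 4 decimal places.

Incomes under z: £60, £160 (q = 2 of N = 8).
Shortfall ratios (z−y)/z: 0.6571, 0.0857; sum = 0.742857.
The income-gap ratio divides by q (the poor only): 0.742857 / 2 = 0.3714.

0.3714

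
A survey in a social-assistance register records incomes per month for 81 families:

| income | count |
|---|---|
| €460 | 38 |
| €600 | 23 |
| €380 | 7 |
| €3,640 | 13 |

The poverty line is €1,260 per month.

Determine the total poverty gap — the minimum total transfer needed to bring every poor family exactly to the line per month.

Below z: 7×€380, 38×€460, 23×€600 (q = 68 of N = 81).
Individual gaps: 7×(1260−380) = 6160; 38×(1260−460) = 30400; 23×(1260−600) = 15180.
Aggregate gap = €51,740.

€51,740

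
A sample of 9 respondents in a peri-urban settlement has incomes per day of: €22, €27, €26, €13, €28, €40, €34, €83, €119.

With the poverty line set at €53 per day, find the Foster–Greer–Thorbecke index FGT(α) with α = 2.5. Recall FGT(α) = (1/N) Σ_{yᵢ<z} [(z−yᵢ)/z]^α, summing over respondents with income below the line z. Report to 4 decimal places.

Incomes under z: €13, €22, €26, €27, €28, €34, €40 (q = 7 of N = 9).
Gap ratios (z−y)/z: (53−13)/53 = 0.7547; (53−22)/53 = 0.5849; (53−26)/53 = 0.5094; (53−27)/53 = 0.4906; (53−28)/53 = 0.4717; (53−34)/53 = 0.3585; (53−40)/53 = 0.2453.
Raised to α = 2.5: 0.49483; 0.26165; 0.18523; 0.16856; 0.15281; 0.07695; 0.02980.
Sum = 1.369828; FGT(2.5) = 1.369828 / 9 = 0.1522.

0.1522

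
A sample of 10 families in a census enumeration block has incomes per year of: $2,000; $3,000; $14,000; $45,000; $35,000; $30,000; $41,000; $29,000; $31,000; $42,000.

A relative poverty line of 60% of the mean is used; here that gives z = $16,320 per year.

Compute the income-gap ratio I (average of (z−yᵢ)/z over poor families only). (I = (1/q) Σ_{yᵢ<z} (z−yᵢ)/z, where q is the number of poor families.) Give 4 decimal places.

Below the line: $2,000, $3,000, $14,000 (q = 3 of N = 10).
Shortfall ratios (z−y)/z: 0.8775, 0.8162, 0.1422; sum = 1.835784.
The income-gap ratio divides by q (the poor only): 1.835784 / 3 = 0.6119.

0.6119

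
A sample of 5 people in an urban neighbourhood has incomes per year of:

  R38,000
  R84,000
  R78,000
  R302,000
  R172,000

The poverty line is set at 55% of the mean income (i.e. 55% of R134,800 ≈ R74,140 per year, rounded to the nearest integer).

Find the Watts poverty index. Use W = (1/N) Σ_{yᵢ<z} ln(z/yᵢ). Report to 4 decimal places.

0.1337

Poor units: R38,000 (q = 1 of N = 5).
Log gaps: ln(74140/38000) = 0.6684.
W = 0.668369 / 5 = 0.1337.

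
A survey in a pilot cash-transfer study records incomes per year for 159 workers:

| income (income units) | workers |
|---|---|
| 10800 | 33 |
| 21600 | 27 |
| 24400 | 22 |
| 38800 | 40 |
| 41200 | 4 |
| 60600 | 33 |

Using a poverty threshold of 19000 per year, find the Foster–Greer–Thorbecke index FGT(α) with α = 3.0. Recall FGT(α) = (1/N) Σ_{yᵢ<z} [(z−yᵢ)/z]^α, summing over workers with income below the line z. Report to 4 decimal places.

0.0167

Incomes under z: 33×10800 (q = 33 of N = 159).
Shortfall ratios: (19000−10800)/19000 = 0.4316 (×33).
Raised to α = 3.0: 0.08039 (×33).
Sum = 2.652740; FGT(3.0) = 2.652740 / 159 = 0.0167.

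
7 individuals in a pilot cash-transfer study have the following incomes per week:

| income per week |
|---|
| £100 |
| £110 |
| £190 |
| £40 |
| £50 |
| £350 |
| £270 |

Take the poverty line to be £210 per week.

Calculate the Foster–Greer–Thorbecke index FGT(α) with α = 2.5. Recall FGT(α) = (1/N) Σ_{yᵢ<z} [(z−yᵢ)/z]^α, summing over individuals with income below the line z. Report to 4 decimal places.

Incomes under z: £40, £50, £100, £110, £190 (q = 5 of N = 7).
Gap ratios (z−y)/z: (210−40)/210 = 0.8095; (210−50)/210 = 0.7619; (210−100)/210 = 0.5238; (210−110)/210 = 0.4762; (210−190)/210 = 0.0952.
Raised to α = 2.5: 0.58962; 0.50670; 0.19858; 0.15648; 0.00280.
Sum = 1.454179; FGT(2.5) = 1.454179 / 7 = 0.2077.

0.2077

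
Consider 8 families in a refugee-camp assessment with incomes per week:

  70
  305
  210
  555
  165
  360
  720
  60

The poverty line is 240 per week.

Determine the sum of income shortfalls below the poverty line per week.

455

Below z: 60, 70, 165, 210 (q = 4 of N = 8).
Individual gaps: 240−60 = 180; 240−70 = 170; 240−165 = 75; 240−210 = 30.
Aggregate gap = 455.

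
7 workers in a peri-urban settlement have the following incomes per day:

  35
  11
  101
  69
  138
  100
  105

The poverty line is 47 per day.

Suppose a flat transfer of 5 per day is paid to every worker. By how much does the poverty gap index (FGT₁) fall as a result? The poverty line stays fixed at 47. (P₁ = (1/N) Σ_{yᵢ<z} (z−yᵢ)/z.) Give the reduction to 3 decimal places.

0.030

Before: below the line — 11, 35; poverty gap index (FGT₁) = 0.14590.
After the 5 transfer: below the line — 16, 40; poverty gap index (FGT₁) = 0.11550.
Reduction = 0.14590 − 0.11550 = 0.030.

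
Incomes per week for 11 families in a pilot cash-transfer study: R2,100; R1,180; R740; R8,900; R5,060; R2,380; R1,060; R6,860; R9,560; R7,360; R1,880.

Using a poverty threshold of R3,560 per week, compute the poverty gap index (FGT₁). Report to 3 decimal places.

0.307

Incomes under z: R740, R1,060, R1,180, R1,880, R2,100, R2,380 (q = 6 of N = 11).
Shortfall ratios: (3560−740)/3560 = 0.7921; (3560−1060)/3560 = 0.7022; (3560−1180)/3560 = 0.6685; (3560−1880)/3560 = 0.4719; (3560−2100)/3560 = 0.4101; (3560−2380)/3560 = 0.3315.
Σ = 3.376404. Dividing by the full population N = 11 gives P₁ = 0.307.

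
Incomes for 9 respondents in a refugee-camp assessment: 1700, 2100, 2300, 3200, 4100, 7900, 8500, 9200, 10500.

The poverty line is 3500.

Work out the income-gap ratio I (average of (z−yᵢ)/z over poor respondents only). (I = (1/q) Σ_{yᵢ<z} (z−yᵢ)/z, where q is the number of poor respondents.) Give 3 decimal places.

0.336

Incomes under z: 1700, 2100, 2300, 3200 (q = 4 of N = 9).
Shortfall ratios (z−y)/z: 0.5143, 0.4000, 0.3429, 0.0857; sum = 1.342857.
The income-gap ratio divides by q (the poor only): 1.342857 / 4 = 0.336.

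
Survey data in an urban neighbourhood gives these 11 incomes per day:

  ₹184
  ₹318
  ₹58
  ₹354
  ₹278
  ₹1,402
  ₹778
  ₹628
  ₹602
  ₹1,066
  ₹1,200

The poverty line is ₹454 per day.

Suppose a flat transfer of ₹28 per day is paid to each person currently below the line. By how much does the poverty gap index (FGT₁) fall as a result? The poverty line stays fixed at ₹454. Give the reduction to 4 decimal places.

0.0280

Before: below the line — ₹58, ₹184, ₹278, ₹318, ₹354; poverty gap index (FGT₁) = 0.215859.
After the ₹28 transfer: below the line — ₹86, ₹212, ₹306, ₹346, ₹382; poverty gap index (FGT₁) = 0.187825.
Reduction = 0.215859 − 0.187825 = 0.0280.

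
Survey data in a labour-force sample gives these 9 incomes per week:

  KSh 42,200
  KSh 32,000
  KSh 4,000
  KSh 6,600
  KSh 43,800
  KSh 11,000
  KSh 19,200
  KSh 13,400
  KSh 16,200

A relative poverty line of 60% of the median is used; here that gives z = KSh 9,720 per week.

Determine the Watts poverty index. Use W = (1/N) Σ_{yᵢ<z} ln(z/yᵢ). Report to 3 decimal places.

Below the line: KSh 4,000, KSh 6,600 (q = 2 of N = 9).
Log shortfalls: ln(9720/4000) = 0.8879; ln(9720/6600) = 0.3871.
W = 1.275007 / 9 = 0.142.

0.142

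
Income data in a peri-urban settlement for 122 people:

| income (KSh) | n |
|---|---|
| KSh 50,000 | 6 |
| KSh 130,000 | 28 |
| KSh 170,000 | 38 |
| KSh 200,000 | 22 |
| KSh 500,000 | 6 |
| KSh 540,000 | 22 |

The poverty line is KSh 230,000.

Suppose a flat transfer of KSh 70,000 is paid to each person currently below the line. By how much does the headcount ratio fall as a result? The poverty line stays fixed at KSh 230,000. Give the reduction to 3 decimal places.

Before: below the line — 6×KSh 50,000, 28×KSh 130,000, 38×KSh 170,000, 22×KSh 200,000; headcount ratio = 0.77049.
After the KSh 70,000 transfer: below the line — 6×KSh 120,000, 28×KSh 200,000; headcount ratio = 0.27869.
Reduction = 0.77049 − 0.27869 = 0.492.

0.492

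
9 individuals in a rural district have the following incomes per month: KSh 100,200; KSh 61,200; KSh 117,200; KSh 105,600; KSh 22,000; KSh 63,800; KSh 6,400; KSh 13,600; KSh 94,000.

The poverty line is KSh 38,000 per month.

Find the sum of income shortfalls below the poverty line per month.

KSh 72,000

Incomes under z: KSh 6,400, KSh 13,600, KSh 22,000 (q = 3 of N = 9).
Individual gaps: 38000−6400 = 31600; 38000−13600 = 24400; 38000−22000 = 16000.
Aggregate gap = KSh 72,000.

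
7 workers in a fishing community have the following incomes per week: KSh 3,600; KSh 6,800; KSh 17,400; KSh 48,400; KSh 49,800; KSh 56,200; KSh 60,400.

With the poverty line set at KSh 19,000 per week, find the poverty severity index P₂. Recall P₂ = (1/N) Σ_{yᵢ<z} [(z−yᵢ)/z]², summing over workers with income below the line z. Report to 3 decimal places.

Poor units: KSh 3,600, KSh 6,800, KSh 17,400 (q = 3 of N = 7).
Relative gaps: (19000−3600)/19000 = 0.8105; (19000−6800)/19000 = 0.6421; (19000−17400)/19000 = 0.0842.
Squared: 0.6570; 0.4123; 0.0071.
Sum = 1.076343; P₂ = 1.076343 / 7 = 0.154.

0.154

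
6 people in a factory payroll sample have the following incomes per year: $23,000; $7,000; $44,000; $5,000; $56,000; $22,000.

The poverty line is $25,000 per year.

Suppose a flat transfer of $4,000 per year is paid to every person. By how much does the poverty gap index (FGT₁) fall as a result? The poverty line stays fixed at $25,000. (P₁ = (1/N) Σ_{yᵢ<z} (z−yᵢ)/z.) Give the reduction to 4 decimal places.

Before: below the line — $5,000, $7,000, $22,000, $23,000; poverty gap index (FGT₁) = 0.286667.
After the $4,000 transfer: below the line — $9,000, $11,000; poverty gap index (FGT₁) = 0.200000.
Reduction = 0.286667 − 0.200000 = 0.0867.

0.0867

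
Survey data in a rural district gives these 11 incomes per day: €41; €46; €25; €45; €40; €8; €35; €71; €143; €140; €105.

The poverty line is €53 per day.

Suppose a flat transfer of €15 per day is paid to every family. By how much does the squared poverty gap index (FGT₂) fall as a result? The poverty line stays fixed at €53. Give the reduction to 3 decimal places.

Before: below the line — €8, €25, €35, €40, €41, €45, €46; squared poverty gap index (FGT₂) = 0.11518.
After the €15 transfer: below the line — €23, €40, €50; squared poverty gap index (FGT₂) = 0.03489.
Reduction = 0.11518 − 0.03489 = 0.080.

0.080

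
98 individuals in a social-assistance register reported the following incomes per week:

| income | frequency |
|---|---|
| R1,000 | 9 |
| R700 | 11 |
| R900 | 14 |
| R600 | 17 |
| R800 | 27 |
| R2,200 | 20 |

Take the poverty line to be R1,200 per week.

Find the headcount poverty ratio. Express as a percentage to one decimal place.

78 of the 98 individuals have income below R1,200.
H = 78/98 = 79.6%.

79.6%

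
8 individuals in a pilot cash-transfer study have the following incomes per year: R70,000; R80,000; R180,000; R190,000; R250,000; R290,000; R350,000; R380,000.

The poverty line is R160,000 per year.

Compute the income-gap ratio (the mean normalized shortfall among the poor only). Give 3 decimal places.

Below z: R70,000, R80,000 (q = 2 of N = 8).
Relative gaps: 0.5625, 0.5000; sum = 1.062500.
The income-gap ratio divides by q (the poor only): 1.062500 / 2 = 0.531.

0.531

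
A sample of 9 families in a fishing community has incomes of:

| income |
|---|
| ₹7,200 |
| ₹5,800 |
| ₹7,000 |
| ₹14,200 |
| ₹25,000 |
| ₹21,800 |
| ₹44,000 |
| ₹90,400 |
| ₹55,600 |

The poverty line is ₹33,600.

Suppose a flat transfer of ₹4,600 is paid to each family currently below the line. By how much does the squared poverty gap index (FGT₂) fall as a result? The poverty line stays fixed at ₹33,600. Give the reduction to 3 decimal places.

0.097

Before: below the line — ₹5,800, ₹7,000, ₹7,200, ₹14,200, ₹21,800, ₹25,000; squared poverty gap index (FGT₂) = 0.27232.
After the ₹4,600 transfer: below the line — ₹10,400, ₹11,600, ₹11,800, ₹18,800, ₹26,400, ₹29,600; squared poverty gap index (FGT₂) = 0.17561.
Reduction = 0.27232 − 0.17561 = 0.097.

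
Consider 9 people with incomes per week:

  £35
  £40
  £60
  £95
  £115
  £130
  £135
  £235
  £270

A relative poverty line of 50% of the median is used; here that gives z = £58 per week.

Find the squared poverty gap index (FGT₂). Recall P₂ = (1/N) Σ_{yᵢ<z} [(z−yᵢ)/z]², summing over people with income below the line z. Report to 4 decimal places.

Poor units: £35, £40 (q = 2 of N = 9).
Relative gaps: (58−35)/58 = 0.3966; (58−40)/58 = 0.3103.
Squared: 0.1573; 0.0963.
Sum = 0.253567; P₂ = 0.253567 / 9 = 0.0282.

0.0282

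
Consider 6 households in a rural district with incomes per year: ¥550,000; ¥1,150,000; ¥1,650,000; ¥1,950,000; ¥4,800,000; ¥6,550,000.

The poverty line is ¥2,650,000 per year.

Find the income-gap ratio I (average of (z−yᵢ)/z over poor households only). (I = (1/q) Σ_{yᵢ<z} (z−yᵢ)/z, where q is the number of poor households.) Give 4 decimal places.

Poor units: ¥550,000, ¥1,150,000, ¥1,650,000, ¥1,950,000 (q = 4 of N = 6).
Shortfall ratios (z−y)/z: 0.7925, 0.5660, 0.3774, 0.2642; sum = 2.000000.
The income-gap ratio divides by q (the poor only): 2.000000 / 4 = 0.5000.

0.5000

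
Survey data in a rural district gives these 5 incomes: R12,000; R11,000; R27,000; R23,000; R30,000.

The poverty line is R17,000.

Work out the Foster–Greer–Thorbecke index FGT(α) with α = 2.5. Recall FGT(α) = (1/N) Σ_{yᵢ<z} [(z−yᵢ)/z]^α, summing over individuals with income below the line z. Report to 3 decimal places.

0.024

Below the line: R11,000, R12,000 (q = 2 of N = 5).
Normalized shortfalls: (17000−11000)/17000 = 0.3529; (17000−12000)/17000 = 0.2941.
Raised to α = 2.5: 0.07400; 0.04691.
Sum = 0.120918; FGT(2.5) = 0.120918 / 5 = 0.024.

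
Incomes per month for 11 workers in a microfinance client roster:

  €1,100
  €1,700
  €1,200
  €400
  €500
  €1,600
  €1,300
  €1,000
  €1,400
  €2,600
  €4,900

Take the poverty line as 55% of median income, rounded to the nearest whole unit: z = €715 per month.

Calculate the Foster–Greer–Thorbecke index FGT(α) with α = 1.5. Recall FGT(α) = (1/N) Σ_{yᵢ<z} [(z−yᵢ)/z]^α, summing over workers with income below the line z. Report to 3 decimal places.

Below z: €400, €500 (q = 2 of N = 11).
Gap ratios (z−y)/z: (715−400)/715 = 0.4406; (715−500)/715 = 0.3007.
Raised to α = 1.5: 0.29242; 0.16489.
Sum = 0.457311; FGT(1.5) = 0.457311 / 11 = 0.042.

0.042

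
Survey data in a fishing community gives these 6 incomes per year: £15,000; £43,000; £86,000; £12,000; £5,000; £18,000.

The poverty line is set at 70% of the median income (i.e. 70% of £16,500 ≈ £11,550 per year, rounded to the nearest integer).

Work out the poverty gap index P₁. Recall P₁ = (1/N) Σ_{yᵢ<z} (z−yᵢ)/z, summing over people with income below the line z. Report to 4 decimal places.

0.0945

Incomes under z: £5,000 (q = 1 of N = 6).
Shortfall ratios: (11550−5000)/11550 = 0.5671.
Sum of shortfalls = 0.567100; P₁ averages over all N: 0.567100 / 6 = 0.0945.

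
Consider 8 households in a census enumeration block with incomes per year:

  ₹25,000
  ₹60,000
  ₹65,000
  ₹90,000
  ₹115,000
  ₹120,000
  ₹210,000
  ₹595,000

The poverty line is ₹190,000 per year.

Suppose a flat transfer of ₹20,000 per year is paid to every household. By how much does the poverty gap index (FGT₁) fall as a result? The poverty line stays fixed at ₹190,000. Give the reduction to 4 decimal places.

0.0789

Before: below the line — ₹25,000, ₹60,000, ₹65,000, ₹90,000, ₹115,000, ₹120,000; poverty gap index (FGT₁) = 0.437500.
After the ₹20,000 transfer: below the line — ₹45,000, ₹80,000, ₹85,000, ₹110,000, ₹135,000, ₹140,000; poverty gap index (FGT₁) = 0.358553.
Reduction = 0.437500 − 0.358553 = 0.0789.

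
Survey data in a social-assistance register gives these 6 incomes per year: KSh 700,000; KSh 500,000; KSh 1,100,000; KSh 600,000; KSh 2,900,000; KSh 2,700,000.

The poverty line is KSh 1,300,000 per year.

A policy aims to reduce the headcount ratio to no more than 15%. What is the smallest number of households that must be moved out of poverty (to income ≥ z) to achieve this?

4 of the 6 households are poor, so H = 4/6 = 0.667.
A headcount ratio of at most 15% allows at most ⌊0.15 × 6⌋ = 0 poor households.
So at least 4 − 0 = 4 must be lifted.

4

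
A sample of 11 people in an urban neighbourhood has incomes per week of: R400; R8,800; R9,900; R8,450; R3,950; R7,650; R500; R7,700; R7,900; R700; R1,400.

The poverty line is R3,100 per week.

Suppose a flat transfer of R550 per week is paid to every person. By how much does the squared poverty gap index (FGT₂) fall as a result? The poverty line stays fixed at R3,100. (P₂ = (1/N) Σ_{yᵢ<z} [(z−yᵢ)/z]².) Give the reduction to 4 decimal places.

0.0864

Before: below the line — R400, R500, R700, R1,400; squared poverty gap index (FGT₂) = 0.214738.
After the R550 transfer: below the line — R950, R1,050, R1,250, R1,950; squared poverty gap index (FGT₂) = 0.128370.
Reduction = 0.214738 − 0.128370 = 0.0864.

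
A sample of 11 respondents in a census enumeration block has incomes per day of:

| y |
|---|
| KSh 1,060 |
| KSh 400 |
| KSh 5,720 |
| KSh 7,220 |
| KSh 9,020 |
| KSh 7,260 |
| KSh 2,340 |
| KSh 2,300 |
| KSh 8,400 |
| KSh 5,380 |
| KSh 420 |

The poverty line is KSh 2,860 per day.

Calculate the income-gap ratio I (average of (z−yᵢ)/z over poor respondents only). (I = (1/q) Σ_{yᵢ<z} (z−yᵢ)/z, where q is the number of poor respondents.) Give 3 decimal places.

0.544

Below the line: KSh 400, KSh 420, KSh 1,060, KSh 2,300, KSh 2,340 (q = 5 of N = 11).
Shortfall ratios (z−y)/z: 0.8601, 0.8531, 0.6294, 0.1958, 0.1818; sum = 2.720280.
The income-gap ratio divides by q (the poor only): 2.720280 / 5 = 0.544.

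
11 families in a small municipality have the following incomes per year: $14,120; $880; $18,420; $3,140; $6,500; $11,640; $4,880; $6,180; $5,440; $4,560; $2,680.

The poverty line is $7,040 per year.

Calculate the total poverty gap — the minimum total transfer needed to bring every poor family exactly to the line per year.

Below the line: $880, $2,680, $3,140, $4,560, $4,880, $5,440, $6,180, $6,500 (q = 8 of N = 11).
Individual gaps: 7040−880 = 6160; 7040−2680 = 4360; 7040−3140 = 3900; 7040−4560 = 2480; 7040−4880 = 2160; 7040−5440 = 1600; 7040−6180 = 860; 7040−6500 = 540.
Aggregate gap = $22,060.

$22,060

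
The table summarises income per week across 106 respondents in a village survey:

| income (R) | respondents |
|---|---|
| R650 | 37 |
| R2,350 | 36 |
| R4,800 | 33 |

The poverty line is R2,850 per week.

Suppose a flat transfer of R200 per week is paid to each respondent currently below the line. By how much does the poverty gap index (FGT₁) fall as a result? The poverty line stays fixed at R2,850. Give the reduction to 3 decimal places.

0.048

Before: below the line — 37×R650, 36×R2,350; poverty gap index (FGT₁) = 0.32903.
After the R200 transfer: below the line — 37×R850, 36×R2,550; poverty gap index (FGT₁) = 0.28070.
Reduction = 0.32903 − 0.28070 = 0.048.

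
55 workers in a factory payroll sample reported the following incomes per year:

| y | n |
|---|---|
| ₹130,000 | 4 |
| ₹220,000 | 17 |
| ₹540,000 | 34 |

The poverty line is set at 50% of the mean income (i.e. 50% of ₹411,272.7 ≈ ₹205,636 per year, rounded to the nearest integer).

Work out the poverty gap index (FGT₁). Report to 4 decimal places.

0.0268

Below the line: 4×₹130,000 (q = 4 of N = 55).
Shortfall ratios: (205636−130000)/205636 = 0.3678 (×4).
Σ = 1.471260. Dividing by the full population N = 55 gives P₁ = 0.0268.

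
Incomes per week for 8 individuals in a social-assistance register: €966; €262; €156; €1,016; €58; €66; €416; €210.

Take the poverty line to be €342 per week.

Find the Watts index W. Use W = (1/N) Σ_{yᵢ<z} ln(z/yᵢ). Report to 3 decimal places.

0.620

Below the line: €58, €66, €156, €210, €262 (q = 5 of N = 8).
ln(z/y) terms: ln(342/58) = 1.7744; ln(342/66) = 1.6452; ln(342/156) = 0.7850; ln(342/210) = 0.4877; ln(342/262) = 0.2665.
W = 4.958648 / 8 = 0.620.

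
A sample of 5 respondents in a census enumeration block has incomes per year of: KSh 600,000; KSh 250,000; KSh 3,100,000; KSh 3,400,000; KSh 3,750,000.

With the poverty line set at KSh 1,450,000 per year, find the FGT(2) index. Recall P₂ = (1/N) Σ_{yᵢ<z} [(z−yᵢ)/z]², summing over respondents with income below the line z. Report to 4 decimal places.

0.2057

Below z: KSh 250,000, KSh 600,000 (q = 2 of N = 5).
Normalized shortfalls: (1450000−250000)/1450000 = 0.8276; (1450000−600000)/1450000 = 0.5862.
Squared: 0.6849; 0.3436.
Sum = 1.028537; P₂ = 1.028537 / 5 = 0.2057.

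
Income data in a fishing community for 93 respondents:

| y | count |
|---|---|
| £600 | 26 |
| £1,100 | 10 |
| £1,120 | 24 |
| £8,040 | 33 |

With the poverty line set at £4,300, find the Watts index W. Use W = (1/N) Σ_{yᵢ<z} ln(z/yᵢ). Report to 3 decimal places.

Below the line: 26×£600, 10×£1,100, 24×£1,120 (q = 60 of N = 93).
ln(z/y) terms: ln(4300/600) = 1.9694 (×26); ln(4300/1100) = 1.3633 (×10); ln(4300/1120) = 1.3453 (×24).
W = 97.125377 / 93 = 1.044.

1.044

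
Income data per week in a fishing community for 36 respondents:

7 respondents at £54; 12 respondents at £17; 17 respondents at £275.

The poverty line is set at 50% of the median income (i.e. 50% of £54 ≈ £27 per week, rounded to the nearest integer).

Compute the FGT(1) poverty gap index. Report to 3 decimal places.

0.123

Below z: 12×£17 (q = 12 of N = 36).
Shortfall ratios: (27−17)/27 = 0.3704 (×12).
Σ = 4.444444. Dividing by the full population N = 36 gives P₁ = 0.123.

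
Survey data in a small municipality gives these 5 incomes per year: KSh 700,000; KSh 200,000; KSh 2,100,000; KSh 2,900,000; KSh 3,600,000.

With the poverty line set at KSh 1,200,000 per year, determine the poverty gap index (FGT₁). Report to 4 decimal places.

0.2500

Below z: KSh 200,000, KSh 700,000 (q = 2 of N = 5).
Relative gaps: (1200000−200000)/1200000 = 0.8333; (1200000−700000)/1200000 = 0.4167.
Σ = 1.250000. Dividing by the full population N = 5 gives P₁ = 0.2500.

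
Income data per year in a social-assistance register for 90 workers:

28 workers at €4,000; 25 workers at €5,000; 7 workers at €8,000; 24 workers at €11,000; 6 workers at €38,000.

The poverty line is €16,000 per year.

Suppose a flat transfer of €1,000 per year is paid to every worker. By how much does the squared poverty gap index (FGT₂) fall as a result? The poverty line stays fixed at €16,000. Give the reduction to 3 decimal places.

0.065

Before: below the line — 28×€4,000, 25×€5,000, 7×€8,000, 24×€11,000; squared poverty gap index (FGT₂) = 0.35178.
After the €1,000 transfer: below the line — 28×€5,000, 25×€6,000, 7×€9,000, 24×€12,000; squared poverty gap index (FGT₂) = 0.28711.
Reduction = 0.35178 − 0.28711 = 0.065.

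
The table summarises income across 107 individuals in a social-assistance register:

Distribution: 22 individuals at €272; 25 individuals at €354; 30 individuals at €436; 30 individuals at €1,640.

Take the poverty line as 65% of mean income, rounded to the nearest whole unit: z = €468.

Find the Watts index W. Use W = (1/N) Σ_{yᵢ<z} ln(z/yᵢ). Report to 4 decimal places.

0.1967

Incomes under z: 22×€272, 25×€354, 30×€436 (q = 77 of N = 107).
ln(z/y) terms: ln(468/272) = 0.5427 (×22); ln(468/354) = 0.2792 (×25); ln(468/436) = 0.0708 (×30).
W = 21.042723 / 107 = 0.1967.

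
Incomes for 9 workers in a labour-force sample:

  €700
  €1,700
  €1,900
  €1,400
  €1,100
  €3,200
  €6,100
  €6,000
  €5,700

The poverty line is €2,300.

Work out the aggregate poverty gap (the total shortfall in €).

€4,700

Below z: €700, €1,100, €1,400, €1,700, €1,900 (q = 5 of N = 9).
Individual gaps: 2300−700 = 1600; 2300−1100 = 1200; 2300−1400 = 900; 2300−1700 = 600; 2300−1900 = 400.
Aggregate gap = €4,700.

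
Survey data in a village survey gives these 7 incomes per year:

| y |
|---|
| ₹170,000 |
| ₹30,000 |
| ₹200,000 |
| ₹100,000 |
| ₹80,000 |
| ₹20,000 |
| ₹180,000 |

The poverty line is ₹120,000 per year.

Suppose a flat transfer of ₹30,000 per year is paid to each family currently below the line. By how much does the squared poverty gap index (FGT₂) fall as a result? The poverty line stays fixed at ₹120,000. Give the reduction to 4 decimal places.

0.1141

Before: below the line — ₹20,000, ₹30,000, ₹80,000, ₹100,000; squared poverty gap index (FGT₂) = 0.199405.
After the ₹30,000 transfer: below the line — ₹50,000, ₹60,000, ₹110,000; squared poverty gap index (FGT₂) = 0.085317.
Reduction = 0.199405 − 0.085317 = 0.1141.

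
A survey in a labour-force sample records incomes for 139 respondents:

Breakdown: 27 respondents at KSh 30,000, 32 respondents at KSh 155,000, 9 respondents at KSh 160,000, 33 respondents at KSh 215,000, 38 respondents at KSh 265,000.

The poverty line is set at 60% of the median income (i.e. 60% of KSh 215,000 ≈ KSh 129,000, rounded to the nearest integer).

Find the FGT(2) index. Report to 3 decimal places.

Poor units: 27×KSh 30,000 (q = 27 of N = 139).
Normalized shortfalls: (129000−30000)/129000 = 0.7674 (×27).
Squared: 0.5890 (×27).
Sum = 15.902109; P₂ = 15.902109 / 139 = 0.114.

0.114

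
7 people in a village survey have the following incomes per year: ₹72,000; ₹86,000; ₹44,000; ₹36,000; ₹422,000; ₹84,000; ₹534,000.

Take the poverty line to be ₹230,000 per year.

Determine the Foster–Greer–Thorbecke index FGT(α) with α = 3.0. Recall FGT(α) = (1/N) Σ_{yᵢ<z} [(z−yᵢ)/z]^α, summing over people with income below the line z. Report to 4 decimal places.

Below the line: ₹36,000, ₹44,000, ₹72,000, ₹84,000, ₹86,000 (q = 5 of N = 7).
Normalized shortfalls: (230000−36000)/230000 = 0.8435; (230000−44000)/230000 = 0.8087; (230000−72000)/230000 = 0.6870; (230000−84000)/230000 = 0.6348; (230000−86000)/230000 = 0.6261.
Raised to α = 3.0: 0.60010; 0.52888; 0.32418; 0.25578; 0.24542.
Sum = 1.954358; FGT(3.0) = 1.954358 / 7 = 0.2792.

0.2792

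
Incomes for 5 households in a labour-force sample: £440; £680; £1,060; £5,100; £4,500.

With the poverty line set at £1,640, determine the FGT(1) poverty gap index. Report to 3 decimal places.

0.334

Below the line: £440, £680, £1,060 (q = 3 of N = 5).
Normalized shortfalls: (1640−440)/1640 = 0.7317; (1640−680)/1640 = 0.5854; (1640−1060)/1640 = 0.3537.
Sum of shortfalls = 1.670732; P₁ averages over all N: 1.670732 / 5 = 0.334.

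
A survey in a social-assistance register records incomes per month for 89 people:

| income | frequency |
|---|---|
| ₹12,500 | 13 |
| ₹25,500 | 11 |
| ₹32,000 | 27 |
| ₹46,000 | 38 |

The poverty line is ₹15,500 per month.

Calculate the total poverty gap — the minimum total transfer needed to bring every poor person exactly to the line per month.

Poor units: 13×₹12,500 (q = 13 of N = 89).
Individual gaps: 13×(15500−12500) = 39000.
Aggregate gap = ₹39,000.

₹39,000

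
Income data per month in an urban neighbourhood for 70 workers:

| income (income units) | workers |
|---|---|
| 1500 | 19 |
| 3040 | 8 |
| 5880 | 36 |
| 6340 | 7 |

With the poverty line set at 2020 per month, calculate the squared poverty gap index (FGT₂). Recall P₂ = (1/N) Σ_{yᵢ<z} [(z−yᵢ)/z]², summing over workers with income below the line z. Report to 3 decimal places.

Incomes under z: 19×1500 (q = 19 of N = 70).
Normalized shortfalls: (2020−1500)/2020 = 0.2574 (×19).
Squared: 0.0663 (×19).
Sum = 1.259092; P₂ = 1.259092 / 70 = 0.018.

0.018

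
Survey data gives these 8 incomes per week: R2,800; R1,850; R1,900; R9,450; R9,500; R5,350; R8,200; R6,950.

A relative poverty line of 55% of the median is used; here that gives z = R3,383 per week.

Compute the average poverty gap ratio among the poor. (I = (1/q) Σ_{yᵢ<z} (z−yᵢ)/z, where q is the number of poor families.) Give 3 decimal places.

0.355

Below the line: R1,850, R1,900, R2,800 (q = 3 of N = 8).
Shortfall ratios (z−y)/z: 0.4531, 0.4384, 0.1723; sum = 1.063849.
The income-gap ratio divides by q (the poor only): 1.063849 / 3 = 0.355.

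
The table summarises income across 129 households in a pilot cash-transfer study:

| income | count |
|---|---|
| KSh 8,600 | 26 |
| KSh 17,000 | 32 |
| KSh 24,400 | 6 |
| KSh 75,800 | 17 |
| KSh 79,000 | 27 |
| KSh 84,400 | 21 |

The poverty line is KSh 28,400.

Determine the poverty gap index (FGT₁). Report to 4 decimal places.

0.2466

Poor units: 26×KSh 8,600, 32×KSh 17,000, 6×KSh 24,400 (q = 64 of N = 129).
Shortfall ratios: (28400−8600)/28400 = 0.6972 (×26); (28400−17000)/28400 = 0.4014 (×32); (28400−24400)/28400 = 0.1408 (×6).
Sum of shortfalls = 31.816901; P₁ averages over all N: 31.816901 / 129 = 0.2466.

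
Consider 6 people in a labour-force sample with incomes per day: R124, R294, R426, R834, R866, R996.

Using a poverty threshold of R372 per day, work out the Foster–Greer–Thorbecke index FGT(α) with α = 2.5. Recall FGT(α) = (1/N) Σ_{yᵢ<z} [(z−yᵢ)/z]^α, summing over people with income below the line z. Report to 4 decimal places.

Below the line: R124, R294 (q = 2 of N = 6).
Shortfall ratios: (372−124)/372 = 0.6667; (372−294)/372 = 0.2097.
Raised to α = 2.5: 0.36289; 0.02013.
Sum = 0.383019; FGT(2.5) = 0.383019 / 6 = 0.0638.

0.0638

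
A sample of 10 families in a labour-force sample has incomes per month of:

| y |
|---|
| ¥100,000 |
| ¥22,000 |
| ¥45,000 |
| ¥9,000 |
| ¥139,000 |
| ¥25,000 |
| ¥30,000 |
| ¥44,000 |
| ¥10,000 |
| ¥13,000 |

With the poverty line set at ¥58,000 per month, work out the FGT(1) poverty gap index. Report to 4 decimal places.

Incomes under z: ¥9,000, ¥10,000, ¥13,000, ¥22,000, ¥25,000, ¥30,000, ¥44,000, ¥45,000 (q = 8 of N = 10).
Shortfall ratios: (58000−9000)/58000 = 0.8448; (58000−10000)/58000 = 0.8276; (58000−13000)/58000 = 0.7759; (58000−22000)/58000 = 0.6207; (58000−25000)/58000 = 0.5690; (58000−30000)/58000 = 0.4828; (58000−44000)/58000 = 0.2414; (58000−45000)/58000 = 0.2241.
Sum of shortfalls = 4.586207; P₁ averages over all N: 4.586207 / 10 = 0.4586.

0.4586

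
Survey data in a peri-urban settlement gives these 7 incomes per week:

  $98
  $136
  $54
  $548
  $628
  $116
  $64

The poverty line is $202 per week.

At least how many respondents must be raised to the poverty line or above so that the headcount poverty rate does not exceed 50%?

2

Currently q = 5 of N = 7 are below the line (H = 0.714).
A headcount ratio of at most 50% allows at most ⌊0.50 × 7⌋ = 3 poor respondents.
So at least 5 − 3 = 2 must be lifted.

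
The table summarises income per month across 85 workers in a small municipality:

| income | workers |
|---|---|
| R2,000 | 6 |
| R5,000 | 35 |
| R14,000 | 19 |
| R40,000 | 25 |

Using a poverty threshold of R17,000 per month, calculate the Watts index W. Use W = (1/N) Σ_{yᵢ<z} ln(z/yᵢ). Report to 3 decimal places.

0.698

Poor units: 6×R2,000, 35×R5,000, 19×R14,000 (q = 60 of N = 85).
Log gaps: ln(17000/2000) = 2.1401 (×6); ln(17000/5000) = 1.2238 (×35); ln(17000/14000) = 0.1942 (×19).
W = 59.361501 / 85 = 0.698.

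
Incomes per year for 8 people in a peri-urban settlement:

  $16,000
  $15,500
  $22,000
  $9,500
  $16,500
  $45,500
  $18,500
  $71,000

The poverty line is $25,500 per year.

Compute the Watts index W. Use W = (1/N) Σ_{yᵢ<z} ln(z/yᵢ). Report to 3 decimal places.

0.357

Below z: $9,500, $15,500, $16,000, $16,500, $18,500, $22,000 (q = 6 of N = 8).
Log shortfalls: ln(25500/9500) = 0.9874; ln(25500/15500) = 0.4978; ln(25500/16000) = 0.4661; ln(25500/16500) = 0.4353; ln(25500/18500) = 0.3209; ln(25500/22000) = 0.1476.
W = 2.855177 / 8 = 0.357.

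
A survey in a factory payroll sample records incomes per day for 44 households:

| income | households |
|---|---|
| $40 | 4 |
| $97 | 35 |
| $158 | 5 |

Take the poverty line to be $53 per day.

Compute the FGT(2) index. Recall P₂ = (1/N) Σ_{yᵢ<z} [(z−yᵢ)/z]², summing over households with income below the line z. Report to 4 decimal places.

0.0055

Incomes under z: 4×$40 (q = 4 of N = 44).
Shortfall ratios: (53−40)/53 = 0.2453 (×4).
Squared: 0.0602 (×4).
Sum = 0.240655; P₂ = 0.240655 / 44 = 0.0055.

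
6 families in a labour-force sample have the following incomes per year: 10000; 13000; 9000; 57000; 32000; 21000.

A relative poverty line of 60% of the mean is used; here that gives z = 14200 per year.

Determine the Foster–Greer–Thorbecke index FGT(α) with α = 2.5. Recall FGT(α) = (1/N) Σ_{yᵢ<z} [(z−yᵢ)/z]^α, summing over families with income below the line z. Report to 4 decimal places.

Below the line: 9000, 10000, 13000 (q = 3 of N = 6).
Relative gaps: (14200−9000)/14200 = 0.3662; (14200−10000)/14200 = 0.2958; (14200−13000)/14200 = 0.0845.
Raised to α = 2.5: 0.08115; 0.04758; 0.00208.
Sum = 0.130803; FGT(2.5) = 0.130803 / 6 = 0.0218.

0.0218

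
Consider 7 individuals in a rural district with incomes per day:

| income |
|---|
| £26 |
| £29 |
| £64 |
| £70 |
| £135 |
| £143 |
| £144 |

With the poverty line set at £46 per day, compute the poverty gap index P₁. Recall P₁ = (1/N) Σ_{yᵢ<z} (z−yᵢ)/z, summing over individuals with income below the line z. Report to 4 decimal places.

0.1149

Below z: £26, £29 (q = 2 of N = 7).
Relative gaps: (46−26)/46 = 0.4348; (46−29)/46 = 0.3696.
Sum of shortfalls = 0.804348; P₁ averages over all N: 0.804348 / 7 = 0.1149.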